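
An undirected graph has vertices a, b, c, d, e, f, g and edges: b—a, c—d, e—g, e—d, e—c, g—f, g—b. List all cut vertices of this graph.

b, e, g

Removing b increases the component count from 1 to 2, so b is a cut vertex.
Removing e increases the component count from 1 to 2, so e is a cut vertex.
Removing g increases the component count from 1 to 3, so g is a cut vertex.
By contrast removing c leaves 1 component; it is not a cut vertex. No other vertex is a cut vertex either.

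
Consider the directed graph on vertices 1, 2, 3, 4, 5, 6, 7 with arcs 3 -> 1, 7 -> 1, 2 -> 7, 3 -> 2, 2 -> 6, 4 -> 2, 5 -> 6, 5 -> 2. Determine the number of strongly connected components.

{1} is an SCC by itself.
{4} is an SCC by itself.
{6} is an SCC by itself.
{2} is an SCC by itself.
{7} is an SCC by itself.
(and 2 more singleton SCCs)
That gives 7 strongly connected components.

7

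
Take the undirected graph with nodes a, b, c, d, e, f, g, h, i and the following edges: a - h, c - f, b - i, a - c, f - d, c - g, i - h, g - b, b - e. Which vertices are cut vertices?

b, c, f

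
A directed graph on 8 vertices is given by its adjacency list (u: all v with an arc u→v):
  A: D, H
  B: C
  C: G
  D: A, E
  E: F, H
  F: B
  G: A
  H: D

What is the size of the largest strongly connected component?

8

{A, B, C, D, E, F, G, H} are all mutually reachable — one SCC of size 8.
The largest has 8 vertices.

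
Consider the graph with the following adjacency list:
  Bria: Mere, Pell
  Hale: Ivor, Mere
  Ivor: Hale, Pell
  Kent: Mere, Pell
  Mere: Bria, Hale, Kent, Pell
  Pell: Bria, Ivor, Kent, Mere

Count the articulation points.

Removing Mere, for instance, still leaves 1 component. No single vertex removal increases the component count — the graph has no articulation points.

0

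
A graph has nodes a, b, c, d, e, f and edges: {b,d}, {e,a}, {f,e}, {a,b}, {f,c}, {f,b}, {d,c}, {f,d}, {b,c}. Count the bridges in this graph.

The edges on the cycle f-e-a-b-d-c-f are not bridges since each lies on that cycle.
Every edge lies on some cycle, so there are no bridges.

0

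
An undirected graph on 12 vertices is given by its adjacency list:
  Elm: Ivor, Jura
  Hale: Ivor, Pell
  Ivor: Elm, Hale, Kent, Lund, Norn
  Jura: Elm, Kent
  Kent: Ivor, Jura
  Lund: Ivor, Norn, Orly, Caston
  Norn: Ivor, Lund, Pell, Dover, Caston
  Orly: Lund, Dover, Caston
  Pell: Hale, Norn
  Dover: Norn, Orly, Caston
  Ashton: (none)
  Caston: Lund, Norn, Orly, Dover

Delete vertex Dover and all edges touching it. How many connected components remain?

2

With Dover gone, the remaining components are: {Ashton}; {Elm, Hale, Ivor, Jura, Kent, Lund, Norn, Orly, Pell, Caston}.
That is 2 components.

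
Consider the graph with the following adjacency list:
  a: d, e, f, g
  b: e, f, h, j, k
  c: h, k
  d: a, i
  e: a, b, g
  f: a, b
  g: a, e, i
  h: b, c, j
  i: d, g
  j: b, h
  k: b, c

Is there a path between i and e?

Yes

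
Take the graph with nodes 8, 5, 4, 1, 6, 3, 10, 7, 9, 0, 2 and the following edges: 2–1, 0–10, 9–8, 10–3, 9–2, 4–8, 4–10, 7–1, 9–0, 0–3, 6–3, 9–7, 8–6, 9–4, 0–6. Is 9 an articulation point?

Yes

Deleting 9 raises the number of components from 2 to 3, so 9 is a cut vertex.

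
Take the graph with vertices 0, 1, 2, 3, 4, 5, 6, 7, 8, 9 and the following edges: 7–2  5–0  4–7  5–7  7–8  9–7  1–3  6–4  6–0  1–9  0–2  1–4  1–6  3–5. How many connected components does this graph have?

1

Starting from 0 we can reach 0, 1, 2, 3, 4, 5, 6, 7, 8, 9. That is one component of size 10.
Total: 1 component.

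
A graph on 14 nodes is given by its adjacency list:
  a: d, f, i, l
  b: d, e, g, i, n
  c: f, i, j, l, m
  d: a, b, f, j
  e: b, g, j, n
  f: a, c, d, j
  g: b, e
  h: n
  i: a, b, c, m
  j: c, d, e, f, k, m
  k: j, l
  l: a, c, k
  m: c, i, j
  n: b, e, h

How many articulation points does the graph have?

1

Removing n increases the component count from 1 to 2, so n is a cut vertex.
By contrast removing d leaves 1 component; it is not a cut vertex. No other vertex is a cut vertex either.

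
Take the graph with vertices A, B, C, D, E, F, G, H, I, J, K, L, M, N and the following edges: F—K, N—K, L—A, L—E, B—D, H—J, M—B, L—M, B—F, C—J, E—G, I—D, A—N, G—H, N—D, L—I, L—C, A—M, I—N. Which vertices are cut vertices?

L

Removing L increases the component count from 1 to 2, so L is a cut vertex.
By contrast removing J leaves 1 component; it is not a cut vertex. No other vertex is a cut vertex either.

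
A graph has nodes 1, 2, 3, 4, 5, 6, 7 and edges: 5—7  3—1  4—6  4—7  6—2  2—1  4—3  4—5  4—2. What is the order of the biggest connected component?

Starting from 1 we can reach 1, 2, 3, 4, 5, 6, 7. That is one component of size 7.
The largest has 7 vertices.

7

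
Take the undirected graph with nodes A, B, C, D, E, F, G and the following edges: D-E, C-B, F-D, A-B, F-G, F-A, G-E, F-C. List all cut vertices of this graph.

F

Removing F increases the component count from 1 to 2, so F is a cut vertex.
By contrast removing B leaves 1 component; it is not a cut vertex. No other vertex is a cut vertex either.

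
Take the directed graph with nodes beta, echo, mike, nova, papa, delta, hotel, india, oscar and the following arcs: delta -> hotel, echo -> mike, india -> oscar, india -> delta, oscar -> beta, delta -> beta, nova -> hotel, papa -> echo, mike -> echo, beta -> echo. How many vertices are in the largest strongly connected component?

2

{echo, mike} are all mutually reachable — one SCC of size 2.
{delta} is an SCC by itself.
{india} is an SCC by itself.
{hotel} is an SCC by itself.
{beta} is an SCC by itself.
(and 3 more singleton SCCs)
The largest has 2 vertices.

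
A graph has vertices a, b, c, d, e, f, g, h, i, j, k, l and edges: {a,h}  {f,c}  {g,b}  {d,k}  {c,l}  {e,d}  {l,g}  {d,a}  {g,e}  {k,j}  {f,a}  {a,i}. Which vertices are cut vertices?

Removing a increases the component count from 1 to 3, so a is a cut vertex.
Removing d increases the component count from 1 to 2, so d is a cut vertex.
Removing g increases the component count from 1 to 2, so g is a cut vertex.
Likewise k is a cut vertex.
By contrast removing c leaves 1 component; it is not a cut vertex. No other vertex is a cut vertex either.

a, d, g, k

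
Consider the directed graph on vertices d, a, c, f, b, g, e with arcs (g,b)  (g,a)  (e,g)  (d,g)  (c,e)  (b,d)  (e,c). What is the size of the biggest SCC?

3

{b, d, g} are all mutually reachable — one SCC of size 3.
{c, e} are all mutually reachable — one SCC of size 2.
{a} is an SCC by itself.
{f} is an SCC by itself.
The largest has 3 vertices.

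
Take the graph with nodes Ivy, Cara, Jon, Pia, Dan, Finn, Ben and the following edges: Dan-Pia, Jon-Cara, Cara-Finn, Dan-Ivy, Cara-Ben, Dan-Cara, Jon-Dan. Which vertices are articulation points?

Removing Dan increases the component count from 1 to 3, so Dan is a cut vertex.
Removing Cara increases the component count from 1 to 3, so Cara is a cut vertex.
By contrast removing Ivy leaves 1 component; it is not a cut vertex. No other vertex is a cut vertex either.

Dan, Cara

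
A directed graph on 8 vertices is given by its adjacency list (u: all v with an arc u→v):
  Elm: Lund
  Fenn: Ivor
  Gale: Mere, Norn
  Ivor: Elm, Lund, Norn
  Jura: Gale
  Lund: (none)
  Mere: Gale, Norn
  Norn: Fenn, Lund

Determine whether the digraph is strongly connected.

No

There is no directed path from Mere to Jura, so the graph is not strongly connected.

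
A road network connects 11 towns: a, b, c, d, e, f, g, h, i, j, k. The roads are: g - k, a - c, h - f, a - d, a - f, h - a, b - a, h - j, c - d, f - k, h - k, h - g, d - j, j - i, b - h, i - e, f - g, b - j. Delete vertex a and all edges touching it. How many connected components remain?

With a gone, the remaining components are: {b, c, d, e, f, g, h, i, j, k}.
That is 1 component.

1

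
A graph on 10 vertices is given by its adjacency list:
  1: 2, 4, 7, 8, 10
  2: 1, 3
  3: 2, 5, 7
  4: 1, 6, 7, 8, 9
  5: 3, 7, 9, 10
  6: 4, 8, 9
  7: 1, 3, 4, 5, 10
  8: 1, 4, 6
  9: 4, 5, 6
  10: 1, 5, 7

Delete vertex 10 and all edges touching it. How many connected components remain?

1

With 10 gone, the remaining components are: {1, 2, 3, 4, 5, 6, 7, 8, 9}.
That is 1 component.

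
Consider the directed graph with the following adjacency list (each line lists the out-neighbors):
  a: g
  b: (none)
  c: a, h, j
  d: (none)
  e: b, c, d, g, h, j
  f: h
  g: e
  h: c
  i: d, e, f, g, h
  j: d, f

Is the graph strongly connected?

No

There is no directed path from e to i, so the graph is not strongly connected.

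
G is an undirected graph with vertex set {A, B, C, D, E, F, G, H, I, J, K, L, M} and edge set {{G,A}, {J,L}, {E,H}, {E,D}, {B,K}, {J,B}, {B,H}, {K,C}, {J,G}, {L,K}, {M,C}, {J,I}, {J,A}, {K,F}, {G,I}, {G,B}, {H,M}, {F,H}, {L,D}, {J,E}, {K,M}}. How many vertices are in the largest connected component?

13

Starting from A we can reach A, B, C, D, E, F, G, H, I, J, K, L, M. That is one component of size 13.
The largest has 13 vertices.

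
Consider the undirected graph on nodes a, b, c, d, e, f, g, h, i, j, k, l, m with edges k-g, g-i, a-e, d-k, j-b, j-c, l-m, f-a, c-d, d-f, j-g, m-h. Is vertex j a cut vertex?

Deleting j raises the number of components from 2 to 3, so j is a cut vertex.

Yes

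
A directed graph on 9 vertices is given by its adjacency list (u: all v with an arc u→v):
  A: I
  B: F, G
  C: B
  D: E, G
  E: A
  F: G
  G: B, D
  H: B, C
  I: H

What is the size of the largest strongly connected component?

9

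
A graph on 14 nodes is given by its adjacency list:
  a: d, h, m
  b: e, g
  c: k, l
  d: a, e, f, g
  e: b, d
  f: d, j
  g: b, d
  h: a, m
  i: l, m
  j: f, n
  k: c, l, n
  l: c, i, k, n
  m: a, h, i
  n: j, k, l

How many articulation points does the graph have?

Removing d increases the component count from 1 to 2, so d is a cut vertex.
By contrast removing a leaves 1 component; it is not a cut vertex. No other vertex is a cut vertex either.

1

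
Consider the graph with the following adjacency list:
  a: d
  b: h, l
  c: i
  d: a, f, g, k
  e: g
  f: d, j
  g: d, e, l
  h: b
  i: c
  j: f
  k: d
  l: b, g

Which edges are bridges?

a-d, b-h, b-l, c-i, d-f, d-g, d-k, e-g, f-j, g-l

removing e-g disconnects e from g; removing l-g disconnects l from g; removing a-d disconnects a from d; removing g-d disconnects g from d — these are bridges.
In total 10 edges are bridges.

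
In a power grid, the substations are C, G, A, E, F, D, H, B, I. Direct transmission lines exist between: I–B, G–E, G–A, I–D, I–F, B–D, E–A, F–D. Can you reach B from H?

The component containing H is {H}, and B is not in it.

No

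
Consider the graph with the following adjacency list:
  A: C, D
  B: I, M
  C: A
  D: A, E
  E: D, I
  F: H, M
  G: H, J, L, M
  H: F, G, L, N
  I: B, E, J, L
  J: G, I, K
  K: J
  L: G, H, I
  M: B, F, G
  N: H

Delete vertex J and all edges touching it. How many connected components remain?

2

With J gone, the remaining components are: {K}; {A, B, C, D, E, F, G, H, I, L, M, N}.
That is 2 components.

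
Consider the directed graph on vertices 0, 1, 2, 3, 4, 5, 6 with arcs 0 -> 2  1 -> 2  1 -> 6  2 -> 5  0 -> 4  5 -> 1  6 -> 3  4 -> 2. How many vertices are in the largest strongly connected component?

{1, 2, 5} are all mutually reachable — one SCC of size 3.
{6} is an SCC by itself.
{0} is an SCC by itself.
{3} is an SCC by itself.
{4} is an SCC by itself.
The largest has 3 vertices.

3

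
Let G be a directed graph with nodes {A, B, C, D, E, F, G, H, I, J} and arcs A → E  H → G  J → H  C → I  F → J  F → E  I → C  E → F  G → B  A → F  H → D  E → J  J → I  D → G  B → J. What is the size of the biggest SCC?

5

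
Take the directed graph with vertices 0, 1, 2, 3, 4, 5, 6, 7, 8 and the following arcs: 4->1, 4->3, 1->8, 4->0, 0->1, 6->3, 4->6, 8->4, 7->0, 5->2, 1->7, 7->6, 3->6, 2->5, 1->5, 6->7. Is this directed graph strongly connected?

No

There is no directed path from 2 to 4, so the graph is not strongly connected.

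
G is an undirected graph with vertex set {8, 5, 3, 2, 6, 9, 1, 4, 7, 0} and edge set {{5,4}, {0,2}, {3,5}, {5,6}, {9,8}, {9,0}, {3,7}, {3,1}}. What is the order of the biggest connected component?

6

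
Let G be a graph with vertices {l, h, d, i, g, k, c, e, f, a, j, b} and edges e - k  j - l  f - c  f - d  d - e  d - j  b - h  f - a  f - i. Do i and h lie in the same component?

The component containing i is {a, c, d, e, f, i, j, k, l}, and h is not in it.

No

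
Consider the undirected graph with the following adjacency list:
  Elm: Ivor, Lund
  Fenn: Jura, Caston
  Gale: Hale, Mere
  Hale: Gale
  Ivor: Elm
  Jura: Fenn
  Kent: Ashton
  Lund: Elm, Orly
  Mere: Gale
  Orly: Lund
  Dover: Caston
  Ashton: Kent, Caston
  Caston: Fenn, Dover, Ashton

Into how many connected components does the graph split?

Starting from Gale we can reach Gale, Hale, Mere. That is one component of size 3.
Starting from Elm we can reach Elm, Ivor, Lund, Orly. That is one component of size 4.
Starting from Fenn we can reach Fenn, Jura, Kent, Dover, Ashton, Caston. That is one component of size 6.
Total: 3 components.

3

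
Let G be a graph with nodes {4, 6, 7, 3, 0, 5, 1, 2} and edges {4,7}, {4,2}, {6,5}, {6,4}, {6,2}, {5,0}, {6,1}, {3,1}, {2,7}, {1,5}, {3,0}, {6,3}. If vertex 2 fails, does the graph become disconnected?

No

Deleting 2 leaves 1 component (was 1) (its neighbors 4, 6, 7 remain connected to each other), so 2 is not a cut vertex.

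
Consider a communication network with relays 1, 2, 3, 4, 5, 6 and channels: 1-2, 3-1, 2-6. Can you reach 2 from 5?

No

The component containing 5 is {5}, and 2 is not in it.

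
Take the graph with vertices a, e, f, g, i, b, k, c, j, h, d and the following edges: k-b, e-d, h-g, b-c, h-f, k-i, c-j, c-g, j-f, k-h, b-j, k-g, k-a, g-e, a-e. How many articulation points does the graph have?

Removing e increases the component count from 1 to 2, so e is a cut vertex.
Removing k increases the component count from 1 to 2, so k is a cut vertex.
By contrast removing h leaves 1 component; it is not a cut vertex. No other vertex is a cut vertex either.

2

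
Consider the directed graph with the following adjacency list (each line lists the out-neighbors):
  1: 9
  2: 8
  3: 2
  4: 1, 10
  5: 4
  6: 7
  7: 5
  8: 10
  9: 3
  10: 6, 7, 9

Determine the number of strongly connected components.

1

{1, 2, 3, 4, 5, 6, 7, 8, 9, 10} are all mutually reachable — one SCC of size 10.
That gives 1 strongly connected component.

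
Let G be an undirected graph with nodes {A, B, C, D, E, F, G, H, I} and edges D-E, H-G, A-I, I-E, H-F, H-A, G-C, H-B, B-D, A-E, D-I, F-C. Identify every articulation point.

Removing H increases the component count from 1 to 2, so H is a cut vertex.
By contrast removing B leaves 1 component; it is not a cut vertex. No other vertex is a cut vertex either.

H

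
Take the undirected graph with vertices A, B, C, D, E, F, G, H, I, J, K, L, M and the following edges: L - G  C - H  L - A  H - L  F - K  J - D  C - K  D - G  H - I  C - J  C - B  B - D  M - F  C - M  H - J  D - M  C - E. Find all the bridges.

A-L, C-E, H-I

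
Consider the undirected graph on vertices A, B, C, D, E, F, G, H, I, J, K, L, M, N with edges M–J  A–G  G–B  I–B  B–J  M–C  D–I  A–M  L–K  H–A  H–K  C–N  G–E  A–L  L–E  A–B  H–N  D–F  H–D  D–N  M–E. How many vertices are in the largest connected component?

Starting from A we can reach A, B, C, D, E, F, G, H, I, J, K, L, M, N. That is one component of size 14.
The largest has 14 vertices.

14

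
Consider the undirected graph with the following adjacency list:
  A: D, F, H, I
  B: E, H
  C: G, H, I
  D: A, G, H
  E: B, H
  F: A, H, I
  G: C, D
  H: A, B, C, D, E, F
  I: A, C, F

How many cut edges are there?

0

The edges on the cycle H-B-E-H are not bridges since each lies on that cycle.
Every edge lies on some cycle, so there are no bridges.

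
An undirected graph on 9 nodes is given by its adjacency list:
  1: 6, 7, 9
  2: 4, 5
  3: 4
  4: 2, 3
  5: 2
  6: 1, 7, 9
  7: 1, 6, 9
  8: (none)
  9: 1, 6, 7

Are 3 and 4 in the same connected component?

From 3 we can reach 2, 3, 4, 5, which includes 4.

Yes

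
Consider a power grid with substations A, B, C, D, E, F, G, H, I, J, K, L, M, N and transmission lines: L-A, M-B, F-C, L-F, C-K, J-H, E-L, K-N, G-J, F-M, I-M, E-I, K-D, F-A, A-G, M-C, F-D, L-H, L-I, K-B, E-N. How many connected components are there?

1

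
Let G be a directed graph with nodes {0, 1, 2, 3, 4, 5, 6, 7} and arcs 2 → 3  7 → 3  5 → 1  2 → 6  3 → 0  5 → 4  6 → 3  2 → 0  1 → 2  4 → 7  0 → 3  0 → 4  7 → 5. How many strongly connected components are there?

1

{0, 1, 2, 3, 4, 5, 6, 7} are all mutually reachable — one SCC of size 8.
That gives 1 strongly connected component.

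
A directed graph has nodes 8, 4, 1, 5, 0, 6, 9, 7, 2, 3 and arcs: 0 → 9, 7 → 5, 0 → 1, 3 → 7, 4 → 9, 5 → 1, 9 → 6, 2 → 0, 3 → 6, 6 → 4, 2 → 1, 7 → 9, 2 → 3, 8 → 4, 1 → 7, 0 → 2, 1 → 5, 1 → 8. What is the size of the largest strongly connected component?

3

{4, 6, 9} are all mutually reachable — one SCC of size 3.
{1, 5, 7} are all mutually reachable — one SCC of size 3.
{0, 2} are all mutually reachable — one SCC of size 2.
{3} is an SCC by itself.
{8} is an SCC by itself.
The largest has 3 vertices.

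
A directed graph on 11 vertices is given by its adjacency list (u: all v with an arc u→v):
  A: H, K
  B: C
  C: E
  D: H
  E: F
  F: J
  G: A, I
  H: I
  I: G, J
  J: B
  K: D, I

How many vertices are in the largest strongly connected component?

{A, D, G, H, I, K} are all mutually reachable — one SCC of size 6.
{B, C, E, F, J} are all mutually reachable — one SCC of size 5.
The largest has 6 vertices.

6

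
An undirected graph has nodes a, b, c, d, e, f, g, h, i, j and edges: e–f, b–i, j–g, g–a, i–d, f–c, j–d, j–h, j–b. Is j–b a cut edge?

After removing j–b, the path j-d-i-b still connects them, so the edge is not a bridge.

No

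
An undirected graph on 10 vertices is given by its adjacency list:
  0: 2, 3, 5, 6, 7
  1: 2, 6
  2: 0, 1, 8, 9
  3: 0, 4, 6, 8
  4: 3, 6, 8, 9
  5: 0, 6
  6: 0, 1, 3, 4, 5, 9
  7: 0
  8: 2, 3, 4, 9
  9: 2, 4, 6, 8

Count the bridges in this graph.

1

The edges on the cycle 6-1-2-0-6 are not bridges since each lies on that cycle.
But removing 7-0 disconnects 7 from 0 — this is a bridge.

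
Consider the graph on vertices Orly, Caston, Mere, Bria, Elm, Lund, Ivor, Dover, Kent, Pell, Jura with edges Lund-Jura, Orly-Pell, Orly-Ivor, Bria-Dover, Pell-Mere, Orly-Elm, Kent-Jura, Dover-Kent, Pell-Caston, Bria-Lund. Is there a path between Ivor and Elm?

Yes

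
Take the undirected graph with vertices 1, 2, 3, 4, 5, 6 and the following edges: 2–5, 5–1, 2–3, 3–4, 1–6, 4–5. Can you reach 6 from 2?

Yes

From 2 we can reach 1, 2, 3, 4, 5, 6, which includes 6.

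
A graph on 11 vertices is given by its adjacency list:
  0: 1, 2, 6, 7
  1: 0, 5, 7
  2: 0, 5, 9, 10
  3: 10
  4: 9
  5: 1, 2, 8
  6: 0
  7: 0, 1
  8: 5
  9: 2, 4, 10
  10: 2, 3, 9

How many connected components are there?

1

Starting from 0 we can reach 0, 1, 2, 3, 4, 5, 6, 7, 8, 9, 10. That is one component of size 11.
Total: 1 component.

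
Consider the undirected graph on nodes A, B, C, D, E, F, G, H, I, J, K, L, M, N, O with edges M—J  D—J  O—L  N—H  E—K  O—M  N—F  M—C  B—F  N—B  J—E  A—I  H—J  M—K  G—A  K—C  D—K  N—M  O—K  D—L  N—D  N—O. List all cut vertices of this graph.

Removing A increases the component count from 2 to 3, so A is a cut vertex.
Removing N increases the component count from 2 to 3, so N is a cut vertex.
By contrast removing J leaves 2 components; it is not a cut vertex. No other vertex is a cut vertex either.

A, N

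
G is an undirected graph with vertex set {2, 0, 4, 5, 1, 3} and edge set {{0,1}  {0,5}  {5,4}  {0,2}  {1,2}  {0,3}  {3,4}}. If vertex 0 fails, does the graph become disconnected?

Yes

Deleting 0 raises the number of components from 1 to 2, so 0 is a cut vertex.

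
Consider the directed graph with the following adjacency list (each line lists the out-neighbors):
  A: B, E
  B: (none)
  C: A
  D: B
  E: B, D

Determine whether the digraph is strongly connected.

No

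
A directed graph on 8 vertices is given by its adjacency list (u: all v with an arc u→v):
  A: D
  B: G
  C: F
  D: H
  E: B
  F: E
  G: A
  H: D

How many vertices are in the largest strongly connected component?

2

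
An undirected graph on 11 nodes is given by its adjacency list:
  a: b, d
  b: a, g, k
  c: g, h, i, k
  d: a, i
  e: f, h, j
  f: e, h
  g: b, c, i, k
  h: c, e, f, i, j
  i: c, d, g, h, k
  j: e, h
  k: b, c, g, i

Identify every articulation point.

Removing h increases the component count from 1 to 2, so h is a cut vertex.
By contrast removing b leaves 1 component; it is not a cut vertex. No other vertex is a cut vertex either.

h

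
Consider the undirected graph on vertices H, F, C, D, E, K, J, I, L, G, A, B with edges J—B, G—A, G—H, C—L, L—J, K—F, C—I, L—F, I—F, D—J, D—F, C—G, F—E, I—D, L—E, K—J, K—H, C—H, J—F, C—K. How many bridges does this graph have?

The edges on the cycle C-G-H-C are not bridges since each lies on that cycle.
But removing J—B disconnects J from B; removing A—G disconnects A from G — these are bridges.
That makes 2 bridges.

2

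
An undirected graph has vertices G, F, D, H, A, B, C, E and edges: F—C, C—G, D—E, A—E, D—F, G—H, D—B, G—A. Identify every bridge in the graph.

B-D, G-H

The edges on the cycle D-F-C-G-A-E-D are not bridges since each lies on that cycle.
But removing D—B disconnects D from B; removing G—H disconnects G from H — these are bridges.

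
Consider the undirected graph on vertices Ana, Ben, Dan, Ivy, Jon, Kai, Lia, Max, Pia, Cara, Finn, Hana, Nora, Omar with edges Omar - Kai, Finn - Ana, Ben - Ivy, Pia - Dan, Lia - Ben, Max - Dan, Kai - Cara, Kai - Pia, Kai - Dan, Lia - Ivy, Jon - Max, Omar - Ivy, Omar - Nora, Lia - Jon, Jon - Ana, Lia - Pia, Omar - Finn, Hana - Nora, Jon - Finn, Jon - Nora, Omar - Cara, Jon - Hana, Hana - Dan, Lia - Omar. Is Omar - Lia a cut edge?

No

After removing Omar - Lia, the path Omar-Ivy-Lia still connects them, so the edge is not a bridge.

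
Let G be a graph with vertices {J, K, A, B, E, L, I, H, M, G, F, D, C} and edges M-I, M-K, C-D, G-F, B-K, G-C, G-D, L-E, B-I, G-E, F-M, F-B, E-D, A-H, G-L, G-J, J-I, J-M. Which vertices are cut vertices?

Removing G increases the component count from 2 to 3, so G is a cut vertex.
By contrast removing A leaves 2 components; it is not a cut vertex. No other vertex is a cut vertex either.

G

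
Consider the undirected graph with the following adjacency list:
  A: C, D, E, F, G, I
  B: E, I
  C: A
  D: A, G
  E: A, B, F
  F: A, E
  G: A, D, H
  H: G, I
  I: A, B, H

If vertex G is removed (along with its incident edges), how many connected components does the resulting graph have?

With G gone, the remaining components are: {A, B, C, D, E, F, H, I}.
That is 1 component.

1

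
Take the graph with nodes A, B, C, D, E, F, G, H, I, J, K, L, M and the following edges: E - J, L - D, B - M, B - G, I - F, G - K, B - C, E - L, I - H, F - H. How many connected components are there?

4

A is isolated — a component by itself.
Starting from F we can reach F, H, I. That is one component of size 3.
Starting from D we can reach D, E, J, L. That is one component of size 4.
Starting from B we can reach B, C, G, K, M. That is one component of size 5.
Total: 4 components.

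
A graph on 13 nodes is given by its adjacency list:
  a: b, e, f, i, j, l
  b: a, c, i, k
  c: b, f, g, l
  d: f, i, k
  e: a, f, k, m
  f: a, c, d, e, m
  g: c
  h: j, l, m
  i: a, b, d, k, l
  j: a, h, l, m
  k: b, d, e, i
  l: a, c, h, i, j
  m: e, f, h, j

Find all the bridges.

c-g

The edges on the cycle c-b-a-i-l-c are not bridges since each lies on that cycle.
But removing c-g disconnects c from g — this is a bridge.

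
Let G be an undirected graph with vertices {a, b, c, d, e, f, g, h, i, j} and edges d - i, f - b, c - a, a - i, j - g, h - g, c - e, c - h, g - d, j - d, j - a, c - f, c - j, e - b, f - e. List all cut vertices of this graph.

Removing c increases the component count from 1 to 2, so c is a cut vertex.
By contrast removing f leaves 1 component; it is not a cut vertex. No other vertex is a cut vertex either.

c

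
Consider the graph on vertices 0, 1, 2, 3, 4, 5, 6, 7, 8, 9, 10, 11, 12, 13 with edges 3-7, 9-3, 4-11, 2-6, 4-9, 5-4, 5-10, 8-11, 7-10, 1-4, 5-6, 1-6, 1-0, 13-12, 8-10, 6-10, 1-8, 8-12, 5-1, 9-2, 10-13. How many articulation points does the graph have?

1

Removing 1 increases the component count from 1 to 2, so 1 is a cut vertex.
By contrast removing 5 leaves 1 component; it is not a cut vertex. No other vertex is a cut vertex either.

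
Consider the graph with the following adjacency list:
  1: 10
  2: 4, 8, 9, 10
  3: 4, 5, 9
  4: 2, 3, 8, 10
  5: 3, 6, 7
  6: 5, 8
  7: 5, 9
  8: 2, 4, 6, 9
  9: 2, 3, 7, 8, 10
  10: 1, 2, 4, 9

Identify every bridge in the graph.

1-10

The edges on the cycle 9-3-5-6-8-2-9 are not bridges since each lies on that cycle.
But removing 1-10 disconnects 1 from 10 — this is a bridge.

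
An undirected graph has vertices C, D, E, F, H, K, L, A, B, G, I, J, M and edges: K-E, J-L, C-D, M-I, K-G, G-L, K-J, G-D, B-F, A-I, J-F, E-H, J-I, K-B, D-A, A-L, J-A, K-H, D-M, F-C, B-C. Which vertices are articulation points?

Removing K increases the component count from 1 to 2, so K is a cut vertex.
By contrast removing I leaves 1 component; it is not a cut vertex. No other vertex is a cut vertex either.

K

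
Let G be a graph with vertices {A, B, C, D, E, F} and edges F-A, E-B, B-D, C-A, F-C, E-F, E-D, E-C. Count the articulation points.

Removing E increases the component count from 1 to 2, so E is a cut vertex.
By contrast removing A leaves 1 component; it is not a cut vertex. No other vertex is a cut vertex either.

1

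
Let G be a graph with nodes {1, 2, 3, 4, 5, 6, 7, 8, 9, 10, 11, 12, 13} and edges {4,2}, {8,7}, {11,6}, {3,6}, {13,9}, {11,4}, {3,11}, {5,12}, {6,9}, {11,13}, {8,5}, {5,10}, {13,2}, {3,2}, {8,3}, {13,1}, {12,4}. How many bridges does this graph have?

3

The edges on the cycle 8-5-12-4-2-3-8 are not bridges since each lies on that cycle.
But removing 1—13 disconnects 1 from 13; removing 5—10 disconnects 5 from 10; removing 7—8 disconnects 7 from 8 — these are bridges.
That makes 3 bridges.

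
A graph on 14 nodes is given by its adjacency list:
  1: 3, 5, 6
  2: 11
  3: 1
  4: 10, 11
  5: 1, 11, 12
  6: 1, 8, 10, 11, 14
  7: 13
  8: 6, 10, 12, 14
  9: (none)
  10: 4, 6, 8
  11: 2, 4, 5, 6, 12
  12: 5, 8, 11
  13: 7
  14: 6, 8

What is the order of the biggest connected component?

11

9 is isolated — a component by itself.
Starting from 7 we can reach 7, 13. That is one component of size 2.
Starting from 1 we can reach 1, 2, 3, 4, 5, 6, 8, 10, 11, 12, 14. That is one component of size 11.
The largest has 11 vertices.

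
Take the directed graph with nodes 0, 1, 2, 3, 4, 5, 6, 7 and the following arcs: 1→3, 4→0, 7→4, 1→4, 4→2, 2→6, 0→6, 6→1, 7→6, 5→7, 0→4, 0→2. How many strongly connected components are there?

4

{0, 1, 2, 4, 6} are all mutually reachable — one SCC of size 5.
{3} is an SCC by itself.
{5} is an SCC by itself.
{7} is an SCC by itself.
That gives 4 strongly connected components.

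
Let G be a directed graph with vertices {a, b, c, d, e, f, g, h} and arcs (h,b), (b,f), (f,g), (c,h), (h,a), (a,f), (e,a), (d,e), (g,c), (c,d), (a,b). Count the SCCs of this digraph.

1

{a, b, c, d, e, f, g, h} are all mutually reachable — one SCC of size 8.
That gives 1 strongly connected component.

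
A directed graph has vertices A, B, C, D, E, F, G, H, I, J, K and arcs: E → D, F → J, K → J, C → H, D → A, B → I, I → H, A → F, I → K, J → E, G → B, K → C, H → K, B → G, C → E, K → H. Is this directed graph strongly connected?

No

There is no directed path from F to G, so the graph is not strongly connected.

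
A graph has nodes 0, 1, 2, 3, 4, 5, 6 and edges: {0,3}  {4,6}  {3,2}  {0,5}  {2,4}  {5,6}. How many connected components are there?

1 is isolated — a component by itself.
Starting from 0 we can reach 0, 2, 3, 4, 5, 6. That is one component of size 6.
Total: 2 components.

2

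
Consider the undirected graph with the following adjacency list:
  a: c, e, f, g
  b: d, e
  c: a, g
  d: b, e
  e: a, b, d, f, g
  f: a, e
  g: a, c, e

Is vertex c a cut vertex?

No

Deleting c leaves 1 component (was 1) (its neighbors a, g remain connected to each other), so c is not a cut vertex.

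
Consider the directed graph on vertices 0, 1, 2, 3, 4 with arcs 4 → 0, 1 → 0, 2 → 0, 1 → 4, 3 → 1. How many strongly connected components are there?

5

{1} is an SCC by itself.
{2} is an SCC by itself.
{4} is an SCC by itself.
{3} is an SCC by itself.
{0} is an SCC by itself.
That gives 5 strongly connected components.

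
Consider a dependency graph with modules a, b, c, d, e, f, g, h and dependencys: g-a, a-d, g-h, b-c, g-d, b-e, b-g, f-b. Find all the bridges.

The edges on the cycle g-a-d-g are not bridges since each lies on that cycle.
But removing b-e disconnects b from e; removing b-c disconnects b from c; removing h-g disconnects h from g; removing b-g disconnects b from g — these are bridges.
In total 5 edges are bridges.

b-c, b-e, b-f, b-g, g-h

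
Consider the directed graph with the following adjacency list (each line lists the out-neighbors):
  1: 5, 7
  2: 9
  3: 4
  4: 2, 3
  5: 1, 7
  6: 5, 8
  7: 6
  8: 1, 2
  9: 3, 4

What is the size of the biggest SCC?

5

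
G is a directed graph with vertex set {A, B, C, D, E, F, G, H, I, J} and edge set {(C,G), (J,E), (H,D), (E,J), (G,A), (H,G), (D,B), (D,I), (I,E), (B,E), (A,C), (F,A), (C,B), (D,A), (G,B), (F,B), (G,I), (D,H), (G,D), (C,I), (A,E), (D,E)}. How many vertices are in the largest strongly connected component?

5

{A, C, D, G, H} are all mutually reachable — one SCC of size 5.
{E, J} are all mutually reachable — one SCC of size 2.
{B} is an SCC by itself.
{I} is an SCC by itself.
{F} is an SCC by itself.
The largest has 5 vertices.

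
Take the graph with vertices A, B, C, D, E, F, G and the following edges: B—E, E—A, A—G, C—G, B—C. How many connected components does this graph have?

D is isolated — a component by itself.
F is isolated — a component by itself.
Starting from A we can reach A, B, C, E, G. That is one component of size 5.
Total: 3 components.

3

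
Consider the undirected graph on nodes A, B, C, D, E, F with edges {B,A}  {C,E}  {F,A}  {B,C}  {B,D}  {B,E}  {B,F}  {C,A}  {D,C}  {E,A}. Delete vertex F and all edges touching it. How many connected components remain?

1

With F gone, the remaining components are: {A, B, C, D, E}.
That is 1 component.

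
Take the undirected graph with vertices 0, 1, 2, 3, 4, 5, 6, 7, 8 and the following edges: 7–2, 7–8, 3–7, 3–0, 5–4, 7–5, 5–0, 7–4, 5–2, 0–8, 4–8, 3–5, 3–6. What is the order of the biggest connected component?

1 is isolated — a component by itself.
Starting from 0 we can reach 0, 2, 3, 4, 5, 6, 7, 8. That is one component of size 8.
The largest has 8 vertices.

8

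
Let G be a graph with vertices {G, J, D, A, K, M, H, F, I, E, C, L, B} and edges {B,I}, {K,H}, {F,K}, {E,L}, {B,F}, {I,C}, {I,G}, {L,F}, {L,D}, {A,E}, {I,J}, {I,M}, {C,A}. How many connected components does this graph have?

Starting from A we can reach A, B, C, D, E, F, G, H, I, J, K, L, M. That is one component of size 13.
Total: 1 component.

1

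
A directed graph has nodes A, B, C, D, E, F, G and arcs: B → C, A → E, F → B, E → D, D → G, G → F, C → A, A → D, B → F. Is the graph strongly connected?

From D we can reach every vertex (A, B, C, D, E, F, G), and every vertex can reach D (A, B, C, D, E, F, G). So the whole graph is one strongly connected component.

Yes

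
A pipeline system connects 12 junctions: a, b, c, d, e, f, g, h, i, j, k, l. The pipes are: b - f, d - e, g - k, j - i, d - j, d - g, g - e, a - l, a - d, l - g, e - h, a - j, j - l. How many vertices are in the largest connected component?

9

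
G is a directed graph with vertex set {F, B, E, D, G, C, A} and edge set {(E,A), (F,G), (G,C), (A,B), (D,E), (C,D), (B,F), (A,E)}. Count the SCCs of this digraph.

1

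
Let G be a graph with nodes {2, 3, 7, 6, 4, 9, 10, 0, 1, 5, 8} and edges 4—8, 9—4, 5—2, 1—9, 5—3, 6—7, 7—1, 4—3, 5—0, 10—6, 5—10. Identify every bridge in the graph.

The edges on the cycle 5-10-6-7-1-9-4-3-5 are not bridges since each lies on that cycle.
But removing 8—4 disconnects 8 from 4; removing 5—2 disconnects 5 from 2; removing 5—0 disconnects 5 from 0 — these are bridges.

0-5, 2-5, 4-8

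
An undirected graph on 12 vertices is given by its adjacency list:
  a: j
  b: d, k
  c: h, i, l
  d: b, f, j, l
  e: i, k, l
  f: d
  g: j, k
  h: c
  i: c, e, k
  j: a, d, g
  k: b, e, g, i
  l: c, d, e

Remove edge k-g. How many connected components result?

1

k and g are still connected via k-b-d-j-g, so the component count stays at 1.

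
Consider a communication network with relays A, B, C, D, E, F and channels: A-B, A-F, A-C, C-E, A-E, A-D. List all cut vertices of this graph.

Removing A increases the component count from 1 to 4, so A is a cut vertex.
By contrast removing F leaves 1 component; it is not a cut vertex. No other vertex is a cut vertex either.

A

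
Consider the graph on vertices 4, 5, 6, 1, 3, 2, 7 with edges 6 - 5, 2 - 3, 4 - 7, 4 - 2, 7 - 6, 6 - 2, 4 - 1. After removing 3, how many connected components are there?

1

With 3 gone, the remaining components are: {1, 2, 4, 5, 6, 7}.
That is 1 component.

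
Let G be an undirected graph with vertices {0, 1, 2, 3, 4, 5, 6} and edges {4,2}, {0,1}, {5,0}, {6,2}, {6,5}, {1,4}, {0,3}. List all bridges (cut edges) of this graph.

The edges on the cycle 6-5-0-1-4-2-6 are not bridges since each lies on that cycle.
But removing 0-3 disconnects 0 from 3 — this is a bridge.

0-3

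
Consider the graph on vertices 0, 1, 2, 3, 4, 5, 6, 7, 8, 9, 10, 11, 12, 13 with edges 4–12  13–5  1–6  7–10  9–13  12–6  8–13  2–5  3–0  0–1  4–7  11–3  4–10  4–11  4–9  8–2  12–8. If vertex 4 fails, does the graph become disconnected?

Yes

Deleting 4 raises the number of components from 1 to 2, so 4 is a cut vertex.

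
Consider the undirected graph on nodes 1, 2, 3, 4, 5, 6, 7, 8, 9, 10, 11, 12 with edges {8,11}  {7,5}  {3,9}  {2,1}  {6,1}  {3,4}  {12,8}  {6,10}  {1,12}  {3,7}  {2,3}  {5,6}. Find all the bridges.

1-12, 10-6, 11-8, 12-8, 3-4, 3-9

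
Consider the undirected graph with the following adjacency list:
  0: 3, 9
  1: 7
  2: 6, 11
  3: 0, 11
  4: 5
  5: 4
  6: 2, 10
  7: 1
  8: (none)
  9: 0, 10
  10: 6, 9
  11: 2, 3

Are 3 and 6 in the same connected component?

Yes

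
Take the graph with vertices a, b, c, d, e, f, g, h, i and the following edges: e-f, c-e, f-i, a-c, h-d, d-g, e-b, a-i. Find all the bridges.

The edges on the cycle a-c-e-f-i-a are not bridges since each lies on that cycle.
But removing h-d disconnects h from d; removing e-b disconnects e from b; removing g-d disconnects g from d — these are bridges.

b-e, d-g, d-h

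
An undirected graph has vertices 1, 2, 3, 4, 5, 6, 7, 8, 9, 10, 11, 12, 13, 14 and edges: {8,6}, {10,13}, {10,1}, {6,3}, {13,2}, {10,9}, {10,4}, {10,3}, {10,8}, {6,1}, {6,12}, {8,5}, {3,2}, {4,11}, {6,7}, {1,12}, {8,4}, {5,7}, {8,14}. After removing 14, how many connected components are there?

With 14 gone, the remaining components are: {1, 2, 3, 4, 5, 6, 7, 8, 9, 10, 11, 12, 13}.
That is 1 component.

1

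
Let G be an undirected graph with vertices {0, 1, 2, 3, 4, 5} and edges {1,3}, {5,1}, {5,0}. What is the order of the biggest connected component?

4

2 is isolated — a component by itself.
4 is isolated — a component by itself.
Starting from 0 we can reach 0, 1, 3, 5. That is one component of size 4.
The largest has 4 vertices.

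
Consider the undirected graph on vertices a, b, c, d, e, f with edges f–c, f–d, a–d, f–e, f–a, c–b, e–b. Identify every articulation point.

Removing f increases the component count from 1 to 2, so f is a cut vertex.
By contrast removing a leaves 1 component; it is not a cut vertex. No other vertex is a cut vertex either.

f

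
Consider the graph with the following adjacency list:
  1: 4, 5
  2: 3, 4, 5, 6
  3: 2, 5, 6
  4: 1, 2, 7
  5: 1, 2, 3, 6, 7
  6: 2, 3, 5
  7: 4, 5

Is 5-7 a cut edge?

No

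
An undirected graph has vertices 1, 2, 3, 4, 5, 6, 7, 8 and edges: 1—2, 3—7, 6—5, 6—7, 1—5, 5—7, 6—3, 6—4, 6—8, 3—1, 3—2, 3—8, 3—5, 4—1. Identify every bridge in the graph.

none

The edges on the cycle 6-4-1-3-6 are not bridges since each lies on that cycle.
Every edge lies on some cycle, so there are no bridges.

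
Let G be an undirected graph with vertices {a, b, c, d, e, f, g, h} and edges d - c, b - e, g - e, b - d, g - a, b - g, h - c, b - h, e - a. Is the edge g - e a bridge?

No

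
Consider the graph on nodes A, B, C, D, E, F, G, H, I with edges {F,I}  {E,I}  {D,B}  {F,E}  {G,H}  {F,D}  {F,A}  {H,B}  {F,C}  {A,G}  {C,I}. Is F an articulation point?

Deleting F raises the number of components from 1 to 2, so F is a cut vertex.

Yes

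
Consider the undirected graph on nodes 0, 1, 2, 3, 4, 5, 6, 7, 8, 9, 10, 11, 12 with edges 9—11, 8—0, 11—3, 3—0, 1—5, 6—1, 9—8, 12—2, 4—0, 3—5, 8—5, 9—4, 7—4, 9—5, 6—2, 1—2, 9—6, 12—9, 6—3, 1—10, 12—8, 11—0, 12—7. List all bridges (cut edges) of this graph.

1-10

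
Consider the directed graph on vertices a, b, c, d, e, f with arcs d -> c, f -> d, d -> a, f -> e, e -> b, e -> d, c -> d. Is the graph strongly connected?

There is no directed path from c to e, so the graph is not strongly connected.

No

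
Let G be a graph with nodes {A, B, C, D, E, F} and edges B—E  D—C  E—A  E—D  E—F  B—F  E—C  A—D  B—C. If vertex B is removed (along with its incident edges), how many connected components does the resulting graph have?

1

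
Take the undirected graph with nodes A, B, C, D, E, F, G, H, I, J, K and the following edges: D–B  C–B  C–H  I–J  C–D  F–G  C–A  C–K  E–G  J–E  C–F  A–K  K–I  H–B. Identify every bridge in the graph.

none

The edges on the cycle C-D-B-C are not bridges since each lies on that cycle.
Every edge lies on some cycle, so there are no bridges.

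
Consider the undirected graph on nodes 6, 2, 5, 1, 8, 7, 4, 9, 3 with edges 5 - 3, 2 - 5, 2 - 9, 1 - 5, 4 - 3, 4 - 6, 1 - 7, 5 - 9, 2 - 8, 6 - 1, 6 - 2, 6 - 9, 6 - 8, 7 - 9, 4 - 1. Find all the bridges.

The edges on the cycle 6-2-8-6 are not bridges since each lies on that cycle.
Every edge lies on some cycle, so there are no bridges.

none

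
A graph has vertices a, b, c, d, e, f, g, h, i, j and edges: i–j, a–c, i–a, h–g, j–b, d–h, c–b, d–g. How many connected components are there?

e is isolated — a component by itself.
f is isolated — a component by itself.
Starting from d we can reach d, g, h. That is one component of size 3.
Starting from a we can reach a, b, c, i, j. That is one component of size 5.
Total: 4 components.

4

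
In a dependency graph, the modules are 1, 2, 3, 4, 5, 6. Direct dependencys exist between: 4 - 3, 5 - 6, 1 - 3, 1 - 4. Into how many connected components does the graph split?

2 is isolated — a component by itself.
Starting from 5 we can reach 5, 6. That is one component of size 2.
Starting from 1 we can reach 1, 3, 4. That is one component of size 3.
Total: 3 components.

3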